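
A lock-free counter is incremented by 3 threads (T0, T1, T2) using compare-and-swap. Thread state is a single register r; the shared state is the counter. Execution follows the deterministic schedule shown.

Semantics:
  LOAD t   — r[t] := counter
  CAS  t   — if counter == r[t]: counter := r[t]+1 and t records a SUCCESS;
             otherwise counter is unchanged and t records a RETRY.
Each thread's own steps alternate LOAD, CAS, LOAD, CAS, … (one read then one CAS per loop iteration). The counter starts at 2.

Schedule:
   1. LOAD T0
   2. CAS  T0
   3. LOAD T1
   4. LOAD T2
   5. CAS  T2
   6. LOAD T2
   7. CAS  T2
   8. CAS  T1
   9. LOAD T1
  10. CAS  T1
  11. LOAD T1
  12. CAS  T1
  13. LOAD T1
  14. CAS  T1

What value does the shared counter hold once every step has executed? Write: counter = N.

counter = 8

   1) LOAD T0:  M=2  r_T0=2
   2) CAS  T0:  M=3  r_T0=2 ✓
   3) LOAD T1:  M=3  r_T1=3
   4) LOAD T2:  M=3  r_T2=3
   5) CAS  T2:  M=4  r_T2=3 ✓
   6) LOAD T2:  M=4  r_T2=4
   7) CAS  T2:  M=5  r_T2=4 ✓
   8) CAS  T1:  M=5  r_T1=3 ✗
   9) LOAD T1:  M=5  r_T1=5
  10) CAS  T1:  M=6  r_T1=5 ✓
  11) LOAD T1:  M=6  r_T1=6
  12) CAS  T1:  M=7  r_T1=6 ✓
  13) LOAD T1:  M=7  r_T1=7
  14) CAS  T1:  M=8  r_T1=7 ✓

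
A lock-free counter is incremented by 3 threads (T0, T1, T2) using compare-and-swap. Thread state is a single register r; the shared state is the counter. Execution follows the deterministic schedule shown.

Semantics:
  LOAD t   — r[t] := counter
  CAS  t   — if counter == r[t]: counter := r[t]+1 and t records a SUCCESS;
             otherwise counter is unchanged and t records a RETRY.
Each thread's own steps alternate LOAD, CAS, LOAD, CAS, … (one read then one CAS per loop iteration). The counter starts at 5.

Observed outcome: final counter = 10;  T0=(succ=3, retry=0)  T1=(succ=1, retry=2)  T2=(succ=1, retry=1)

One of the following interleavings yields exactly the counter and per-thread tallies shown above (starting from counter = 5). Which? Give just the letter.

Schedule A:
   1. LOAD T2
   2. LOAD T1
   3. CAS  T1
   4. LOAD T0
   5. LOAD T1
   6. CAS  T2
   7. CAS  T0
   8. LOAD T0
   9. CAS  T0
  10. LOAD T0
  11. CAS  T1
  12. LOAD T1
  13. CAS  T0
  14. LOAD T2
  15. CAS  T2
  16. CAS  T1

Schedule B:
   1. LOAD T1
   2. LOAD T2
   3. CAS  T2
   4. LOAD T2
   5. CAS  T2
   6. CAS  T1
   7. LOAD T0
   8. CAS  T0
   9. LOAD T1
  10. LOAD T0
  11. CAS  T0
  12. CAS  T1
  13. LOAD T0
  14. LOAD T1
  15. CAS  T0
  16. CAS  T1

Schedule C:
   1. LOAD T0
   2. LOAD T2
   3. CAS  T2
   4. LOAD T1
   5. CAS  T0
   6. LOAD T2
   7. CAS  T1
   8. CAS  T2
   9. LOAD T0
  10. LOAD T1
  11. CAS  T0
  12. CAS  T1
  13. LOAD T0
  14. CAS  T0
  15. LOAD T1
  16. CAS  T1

A

Run A:
[1] T2.load  rd  (counter 5, T2.r 5)
[2] T1.load  rd  (counter 5, T1.r 5)
[3] T1.cas  hit  (counter 6, T1.r 5)
[4] T0.load  rd  (counter 6, T0.r 6)
[5] T1.load  rd  (counter 6, T1.r 6)
[6] T2.cas  miss  (counter 6, T2.r 5)
[7] T0.cas  hit  (counter 7, T0.r 6)
[8] T0.load  rd  (counter 7, T0.r 7)
[9] T0.cas  hit  (counter 8, T0.r 7)
[10] T0.load  rd  (counter 8, T0.r 8)
[11] T1.cas  miss  (counter 8, T1.r 6)
[12] T1.load  rd  (counter 8, T1.r 8)
[13] T0.cas  hit  (counter 9, T0.r 8)
[14] T2.load  rd  (counter 9, T2.r 9)
[15] T2.cas  hit  (counter 10, T2.r 9)
[16] T1.cas  miss  (counter 10, T1.r 8)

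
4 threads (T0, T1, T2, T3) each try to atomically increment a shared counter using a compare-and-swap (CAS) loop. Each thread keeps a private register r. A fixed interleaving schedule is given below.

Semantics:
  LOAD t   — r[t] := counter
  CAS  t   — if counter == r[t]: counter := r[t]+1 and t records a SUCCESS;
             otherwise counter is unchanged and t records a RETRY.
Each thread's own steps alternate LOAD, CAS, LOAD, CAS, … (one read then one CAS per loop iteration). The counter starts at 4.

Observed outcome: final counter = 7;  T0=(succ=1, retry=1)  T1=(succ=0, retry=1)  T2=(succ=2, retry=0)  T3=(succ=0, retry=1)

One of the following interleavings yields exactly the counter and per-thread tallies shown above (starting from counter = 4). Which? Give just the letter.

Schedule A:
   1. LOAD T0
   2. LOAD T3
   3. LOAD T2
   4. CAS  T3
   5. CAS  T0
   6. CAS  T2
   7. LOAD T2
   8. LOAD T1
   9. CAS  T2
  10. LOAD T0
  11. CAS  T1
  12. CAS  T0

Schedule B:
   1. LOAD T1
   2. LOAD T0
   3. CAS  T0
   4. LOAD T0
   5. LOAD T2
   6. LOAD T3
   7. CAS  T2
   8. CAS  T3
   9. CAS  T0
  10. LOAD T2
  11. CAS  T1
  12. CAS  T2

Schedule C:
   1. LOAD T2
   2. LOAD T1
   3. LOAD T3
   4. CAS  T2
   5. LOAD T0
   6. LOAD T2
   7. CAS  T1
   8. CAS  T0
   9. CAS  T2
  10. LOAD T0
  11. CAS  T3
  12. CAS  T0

B

Tracing schedule B:
   1) LOAD T1:  M=4  r_T1=4
   2) LOAD T0:  M=4  r_T0=4
   3) CAS  T0:  M=5  r_T0=4 ✓
   4) LOAD T0:  M=5  r_T0=5
   5) LOAD T2:  M=5  r_T2=5
   6) LOAD T3:  M=5  r_T3=5
   7) CAS  T2:  M=6  r_T2=5 ✓
   8) CAS  T3:  M=6  r_T3=5 ✗
   9) CAS  T0:  M=6  r_T0=5 ✗
  10) LOAD T2:  M=6  r_T2=6
  11) CAS  T1:  M=6  r_T1=4 ✗
  12) CAS  T2:  M=7  r_T2=6 ✓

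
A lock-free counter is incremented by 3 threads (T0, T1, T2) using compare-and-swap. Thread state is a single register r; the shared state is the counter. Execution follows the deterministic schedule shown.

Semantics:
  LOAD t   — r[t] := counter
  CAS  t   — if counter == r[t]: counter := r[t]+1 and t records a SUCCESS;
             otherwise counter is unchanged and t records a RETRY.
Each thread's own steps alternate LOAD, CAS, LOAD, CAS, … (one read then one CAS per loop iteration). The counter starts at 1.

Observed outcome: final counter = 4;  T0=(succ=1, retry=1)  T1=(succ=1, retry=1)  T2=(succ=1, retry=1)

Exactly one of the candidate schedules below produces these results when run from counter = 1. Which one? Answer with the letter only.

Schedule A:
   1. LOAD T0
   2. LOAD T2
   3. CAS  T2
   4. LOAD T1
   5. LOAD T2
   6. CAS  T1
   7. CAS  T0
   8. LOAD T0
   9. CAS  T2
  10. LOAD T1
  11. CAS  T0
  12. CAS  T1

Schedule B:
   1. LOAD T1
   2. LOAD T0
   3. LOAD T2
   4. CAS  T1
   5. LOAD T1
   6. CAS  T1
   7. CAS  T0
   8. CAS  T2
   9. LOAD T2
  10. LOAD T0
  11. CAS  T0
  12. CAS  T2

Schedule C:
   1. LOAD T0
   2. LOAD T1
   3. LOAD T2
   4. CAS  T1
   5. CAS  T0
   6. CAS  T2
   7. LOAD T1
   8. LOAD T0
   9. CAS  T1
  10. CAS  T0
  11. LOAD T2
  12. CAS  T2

Tracing schedule A:
#1 T0 reads 1
#2 T2 reads 1
#3 T2 CAS(1→2) writes; counter now 2
#4 T1 reads 2
#5 T2 reads 2
#6 T1 CAS(2→3) writes; counter now 3
#7 T0 CAS(1→2) fails; counter now 3
#8 T0 reads 3
#9 T2 CAS(2→3) fails; counter now 3
#10 T1 reads 3
#11 T0 CAS(3→4) writes; counter now 4
#12 T1 CAS(3→4) fails; counter now 4

A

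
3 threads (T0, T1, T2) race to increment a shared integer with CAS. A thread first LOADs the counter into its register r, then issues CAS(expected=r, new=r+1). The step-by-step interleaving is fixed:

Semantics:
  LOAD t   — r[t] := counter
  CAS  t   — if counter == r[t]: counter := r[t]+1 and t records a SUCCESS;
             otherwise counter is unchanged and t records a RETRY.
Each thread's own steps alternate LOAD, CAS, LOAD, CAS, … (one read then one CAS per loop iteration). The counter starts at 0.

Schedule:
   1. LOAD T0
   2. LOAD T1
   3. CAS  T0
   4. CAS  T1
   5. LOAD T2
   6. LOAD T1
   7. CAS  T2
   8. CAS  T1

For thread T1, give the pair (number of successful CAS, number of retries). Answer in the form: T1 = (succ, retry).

T1 = (0, 2)

1. LOAD T0 → mem=0 r[T0]=0 [LOAD]
2. LOAD T1 → mem=0 r[T1]=0 [LOAD]
3. CAS T0 → mem=1 r[T0]=0 [OK]
4. CAS T1 → mem=1 r[T1]=0 [RETRY]
5. LOAD T2 → mem=1 r[T2]=1 [LOAD]
6. LOAD T1 → mem=1 r[T1]=1 [LOAD]
7. CAS T2 → mem=2 r[T2]=1 [OK]
8. CAS T1 → mem=2 r[T1]=1 [RETRY]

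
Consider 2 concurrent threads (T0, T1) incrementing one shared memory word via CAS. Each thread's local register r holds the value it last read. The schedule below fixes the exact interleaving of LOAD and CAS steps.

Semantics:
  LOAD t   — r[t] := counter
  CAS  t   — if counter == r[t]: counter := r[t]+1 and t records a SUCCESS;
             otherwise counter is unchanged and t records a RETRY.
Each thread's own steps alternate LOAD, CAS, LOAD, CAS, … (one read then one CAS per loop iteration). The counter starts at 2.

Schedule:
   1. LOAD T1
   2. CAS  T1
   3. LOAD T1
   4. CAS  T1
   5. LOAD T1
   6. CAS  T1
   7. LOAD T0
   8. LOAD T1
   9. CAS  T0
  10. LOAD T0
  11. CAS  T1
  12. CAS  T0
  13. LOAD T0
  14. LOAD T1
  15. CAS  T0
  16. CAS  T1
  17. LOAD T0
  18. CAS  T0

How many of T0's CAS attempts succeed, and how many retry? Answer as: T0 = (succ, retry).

#1 T1 reads 2
#2 T1 CAS(2→3) writes; counter now 3
#3 T1 reads 3
#4 T1 CAS(3→4) writes; counter now 4
#5 T1 reads 4
#6 T1 CAS(4→5) writes; counter now 5
#7 T0 reads 5
#8 T1 reads 5
#9 T0 CAS(5→6) writes; counter now 6
#10 T0 reads 6
#11 T1 CAS(5→6) fails; counter now 6
#12 T0 CAS(6→7) writes; counter now 7
#13 T0 reads 7
#14 T1 reads 7
#15 T0 CAS(7→8) writes; counter now 8
#16 T1 CAS(7→8) fails; counter now 8
#17 T0 reads 8
#18 T0 CAS(8→9) writes; counter now 9

T0 = (4, 0)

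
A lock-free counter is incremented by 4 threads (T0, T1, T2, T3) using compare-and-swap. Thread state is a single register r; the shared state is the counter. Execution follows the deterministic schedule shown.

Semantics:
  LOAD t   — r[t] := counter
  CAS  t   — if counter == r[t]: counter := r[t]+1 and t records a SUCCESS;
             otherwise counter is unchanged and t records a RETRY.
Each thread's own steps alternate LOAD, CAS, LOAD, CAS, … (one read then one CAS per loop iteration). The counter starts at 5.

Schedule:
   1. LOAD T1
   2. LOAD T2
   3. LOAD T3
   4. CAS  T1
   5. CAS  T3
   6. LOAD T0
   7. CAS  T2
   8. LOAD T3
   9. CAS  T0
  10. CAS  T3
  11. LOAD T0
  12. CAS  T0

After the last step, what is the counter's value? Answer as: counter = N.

[1] T1.load  rd  (counter 5, T1.r 5)
[2] T2.load  rd  (counter 5, T2.r 5)
[3] T3.load  rd  (counter 5, T3.r 5)
[4] T1.cas  hit  (counter 6, T1.r 5)
[5] T3.cas  miss  (counter 6, T3.r 5)
[6] T0.load  rd  (counter 6, T0.r 6)
[7] T2.cas  miss  (counter 6, T2.r 5)
[8] T3.load  rd  (counter 6, T3.r 6)
[9] T0.cas  hit  (counter 7, T0.r 6)
[10] T3.cas  miss  (counter 7, T3.r 6)
[11] T0.load  rd  (counter 7, T0.r 7)
[12] T0.cas  hit  (counter 8, T0.r 7)

counter = 8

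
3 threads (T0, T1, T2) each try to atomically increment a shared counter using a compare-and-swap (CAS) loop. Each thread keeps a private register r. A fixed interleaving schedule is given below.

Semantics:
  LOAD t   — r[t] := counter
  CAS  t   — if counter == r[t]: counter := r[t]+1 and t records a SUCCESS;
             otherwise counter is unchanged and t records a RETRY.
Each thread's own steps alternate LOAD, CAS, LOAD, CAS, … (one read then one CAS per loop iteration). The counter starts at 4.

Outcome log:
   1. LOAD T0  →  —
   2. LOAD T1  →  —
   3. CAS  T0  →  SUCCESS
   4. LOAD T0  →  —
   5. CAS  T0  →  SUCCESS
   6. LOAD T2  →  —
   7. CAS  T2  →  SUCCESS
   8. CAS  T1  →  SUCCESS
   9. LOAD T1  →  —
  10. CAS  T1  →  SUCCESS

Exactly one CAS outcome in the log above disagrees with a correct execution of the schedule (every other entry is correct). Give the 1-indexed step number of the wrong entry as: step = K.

step = 8

Correct run:
T0 LOAD — after: cnt=4, r=4 — load
T1 LOAD — after: cnt=4, r=4 — load
T0 CAS — after: cnt=5, r=4 — ok
T0 LOAD — after: cnt=5, r=5 — load
T0 CAS — after: cnt=6, r=5 — ok
T2 LOAD — after: cnt=6, r=6 — load
T2 CAS — after: cnt=7, r=6 — ok
T1 CAS — after: cnt=7, r=4 — retry
T1 LOAD — after: cnt=7, r=7 — load
T1 CAS — after: cnt=8, r=7 — ok
Log disagrees first at step 8.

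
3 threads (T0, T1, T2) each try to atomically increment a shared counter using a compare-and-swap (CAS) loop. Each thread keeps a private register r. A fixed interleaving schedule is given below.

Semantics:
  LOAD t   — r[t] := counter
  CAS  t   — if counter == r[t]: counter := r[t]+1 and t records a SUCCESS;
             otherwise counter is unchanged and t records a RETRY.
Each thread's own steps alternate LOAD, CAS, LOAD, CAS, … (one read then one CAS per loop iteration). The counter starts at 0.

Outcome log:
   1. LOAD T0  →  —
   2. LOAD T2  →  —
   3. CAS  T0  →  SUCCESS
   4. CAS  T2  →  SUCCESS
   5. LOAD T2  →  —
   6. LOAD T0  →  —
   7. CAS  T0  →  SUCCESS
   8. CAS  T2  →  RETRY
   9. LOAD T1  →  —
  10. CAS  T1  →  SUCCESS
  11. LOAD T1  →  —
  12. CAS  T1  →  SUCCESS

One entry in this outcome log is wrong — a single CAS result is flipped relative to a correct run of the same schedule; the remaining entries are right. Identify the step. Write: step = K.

step = 4

Correct run:
   1) LOAD T0:  M=0  r_T0=0
   2) LOAD T2:  M=0  r_T2=0
   3) CAS  T0:  M=1  r_T0=0 ✓
   4) CAS  T2:  M=1  r_T2=0 ✗
   5) LOAD T2:  M=1  r_T2=1
   6) LOAD T0:  M=1  r_T0=1
   7) CAS  T0:  M=2  r_T0=1 ✓
   8) CAS  T2:  M=2  r_T2=1 ✗
   9) LOAD T1:  M=2  r_T1=2
  10) CAS  T1:  M=3  r_T1=2 ✓
  11) LOAD T1:  M=3  r_T1=3
  12) CAS  T1:  M=4  r_T1=3 ✓
Log disagrees first at step 4.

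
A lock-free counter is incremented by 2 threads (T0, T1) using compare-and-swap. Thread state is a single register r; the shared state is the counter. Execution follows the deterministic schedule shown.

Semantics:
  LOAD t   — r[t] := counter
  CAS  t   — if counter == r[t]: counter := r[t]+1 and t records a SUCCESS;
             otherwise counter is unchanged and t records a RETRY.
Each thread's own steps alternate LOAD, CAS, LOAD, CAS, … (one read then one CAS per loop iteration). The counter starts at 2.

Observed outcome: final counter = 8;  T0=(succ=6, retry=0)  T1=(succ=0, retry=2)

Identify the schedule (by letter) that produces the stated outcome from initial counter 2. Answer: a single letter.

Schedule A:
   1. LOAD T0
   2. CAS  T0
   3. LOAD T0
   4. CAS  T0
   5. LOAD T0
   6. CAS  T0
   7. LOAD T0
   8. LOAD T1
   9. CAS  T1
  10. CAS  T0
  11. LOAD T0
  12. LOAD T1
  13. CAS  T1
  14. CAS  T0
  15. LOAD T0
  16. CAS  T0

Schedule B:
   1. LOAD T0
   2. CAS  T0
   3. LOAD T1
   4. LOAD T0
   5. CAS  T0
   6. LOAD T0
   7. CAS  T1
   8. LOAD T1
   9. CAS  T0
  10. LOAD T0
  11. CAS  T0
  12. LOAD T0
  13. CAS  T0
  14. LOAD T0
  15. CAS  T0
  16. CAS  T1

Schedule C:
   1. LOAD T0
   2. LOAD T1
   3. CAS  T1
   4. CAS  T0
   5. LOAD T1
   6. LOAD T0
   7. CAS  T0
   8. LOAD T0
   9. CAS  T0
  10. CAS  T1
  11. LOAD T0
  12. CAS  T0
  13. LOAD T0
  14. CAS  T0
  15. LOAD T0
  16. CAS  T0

Simulating candidate B:
#1 T0 reads 2
#2 T0 CAS(2→3) writes; counter now 3
#3 T1 reads 3
#4 T0 reads 3
#5 T0 CAS(3→4) writes; counter now 4
#6 T0 reads 4
#7 T1 CAS(3→4) fails; counter now 4
#8 T1 reads 4
#9 T0 CAS(4→5) writes; counter now 5
#10 T0 reads 5
#11 T0 CAS(5→6) writes; counter now 6
#12 T0 reads 6
#13 T0 CAS(6→7) writes; counter now 7
#14 T0 reads 7
#15 T0 CAS(7→8) writes; counter now 8
#16 T1 CAS(4→5) fails; counter now 8

B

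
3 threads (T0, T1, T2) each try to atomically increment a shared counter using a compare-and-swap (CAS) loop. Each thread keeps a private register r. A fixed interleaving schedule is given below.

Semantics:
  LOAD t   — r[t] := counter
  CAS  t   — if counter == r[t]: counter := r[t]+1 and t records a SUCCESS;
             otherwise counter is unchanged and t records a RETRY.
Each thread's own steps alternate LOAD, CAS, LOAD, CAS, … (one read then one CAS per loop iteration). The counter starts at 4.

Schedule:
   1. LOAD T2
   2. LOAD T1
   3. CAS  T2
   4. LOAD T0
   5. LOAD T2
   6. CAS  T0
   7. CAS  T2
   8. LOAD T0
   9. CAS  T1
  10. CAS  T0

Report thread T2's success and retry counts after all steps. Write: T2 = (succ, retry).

T2 = (1, 1)

#1 T2 reads 4
#2 T1 reads 4
#3 T2 CAS(4→5) writes; counter now 5
#4 T0 reads 5
#5 T2 reads 5
#6 T0 CAS(5→6) writes; counter now 6
#7 T2 CAS(5→6) fails; counter now 6
#8 T0 reads 6
#9 T1 CAS(4→5) fails; counter now 6
#10 T0 CAS(6→7) writes; counter now 7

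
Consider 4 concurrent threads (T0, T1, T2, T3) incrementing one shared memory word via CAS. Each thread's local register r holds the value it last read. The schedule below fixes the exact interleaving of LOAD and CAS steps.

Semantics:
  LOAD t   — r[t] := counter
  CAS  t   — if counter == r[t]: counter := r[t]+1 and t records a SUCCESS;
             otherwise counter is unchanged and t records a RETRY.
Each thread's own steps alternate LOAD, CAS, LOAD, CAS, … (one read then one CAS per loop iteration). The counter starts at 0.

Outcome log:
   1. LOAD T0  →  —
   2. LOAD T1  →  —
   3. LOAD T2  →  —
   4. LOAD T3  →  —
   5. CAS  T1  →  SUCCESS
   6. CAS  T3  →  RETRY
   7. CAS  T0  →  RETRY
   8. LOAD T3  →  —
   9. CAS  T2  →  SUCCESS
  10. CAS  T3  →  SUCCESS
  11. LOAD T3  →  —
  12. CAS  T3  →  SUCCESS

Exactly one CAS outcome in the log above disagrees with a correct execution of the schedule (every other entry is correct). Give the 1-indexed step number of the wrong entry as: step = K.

step = 9

Re-executing:
1. LOAD T0 → mem=0 r[T0]=0 [LOAD]
2. LOAD T1 → mem=0 r[T1]=0 [LOAD]
3. LOAD T2 → mem=0 r[T2]=0 [LOAD]
4. LOAD T3 → mem=0 r[T3]=0 [LOAD]
5. CAS T1 → mem=1 r[T1]=0 [OK]
6. CAS T3 → mem=1 r[T3]=0 [RETRY]
7. CAS T0 → mem=1 r[T0]=0 [RETRY]
8. LOAD T3 → mem=1 r[T3]=1 [LOAD]
9. CAS T2 → mem=1 r[T2]=0 [RETRY]
10. CAS T3 → mem=2 r[T3]=1 [OK]
11. LOAD T3 → mem=2 r[T3]=2 [LOAD]
12. CAS T3 → mem=3 r[T3]=2 [OK]
Log disagrees first at step 9.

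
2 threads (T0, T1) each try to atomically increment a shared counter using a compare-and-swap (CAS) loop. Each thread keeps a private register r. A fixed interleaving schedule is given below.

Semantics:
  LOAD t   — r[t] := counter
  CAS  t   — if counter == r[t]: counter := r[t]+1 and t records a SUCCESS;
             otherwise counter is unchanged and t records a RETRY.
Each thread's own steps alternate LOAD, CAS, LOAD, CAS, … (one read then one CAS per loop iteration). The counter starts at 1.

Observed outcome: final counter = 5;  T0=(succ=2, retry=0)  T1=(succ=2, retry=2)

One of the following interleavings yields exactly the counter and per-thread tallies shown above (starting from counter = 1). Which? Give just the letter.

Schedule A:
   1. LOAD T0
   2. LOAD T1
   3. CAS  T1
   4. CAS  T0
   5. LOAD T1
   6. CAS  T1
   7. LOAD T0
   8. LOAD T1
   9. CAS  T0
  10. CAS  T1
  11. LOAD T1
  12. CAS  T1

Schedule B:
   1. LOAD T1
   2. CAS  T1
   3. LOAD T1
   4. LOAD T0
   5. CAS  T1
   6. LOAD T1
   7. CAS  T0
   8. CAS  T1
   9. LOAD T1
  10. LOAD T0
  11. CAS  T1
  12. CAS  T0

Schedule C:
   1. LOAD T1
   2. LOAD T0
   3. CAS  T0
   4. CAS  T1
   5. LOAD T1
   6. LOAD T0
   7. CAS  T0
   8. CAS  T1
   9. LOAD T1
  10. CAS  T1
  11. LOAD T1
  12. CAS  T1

C

Simulating candidate C:
   1) LOAD T1:  M=1  r_T1=1
   2) LOAD T0:  M=1  r_T0=1
   3) CAS  T0:  M=2  r_T0=1 ✓
   4) CAS  T1:  M=2  r_T1=1 ✗
   5) LOAD T1:  M=2  r_T1=2
   6) LOAD T0:  M=2  r_T0=2
   7) CAS  T0:  M=3  r_T0=2 ✓
   8) CAS  T1:  M=3  r_T1=2 ✗
   9) LOAD T1:  M=3  r_T1=3
  10) CAS  T1:  M=4  r_T1=3 ✓
  11) LOAD T1:  M=4  r_T1=4
  12) CAS  T1:  M=5  r_T1=4 ✓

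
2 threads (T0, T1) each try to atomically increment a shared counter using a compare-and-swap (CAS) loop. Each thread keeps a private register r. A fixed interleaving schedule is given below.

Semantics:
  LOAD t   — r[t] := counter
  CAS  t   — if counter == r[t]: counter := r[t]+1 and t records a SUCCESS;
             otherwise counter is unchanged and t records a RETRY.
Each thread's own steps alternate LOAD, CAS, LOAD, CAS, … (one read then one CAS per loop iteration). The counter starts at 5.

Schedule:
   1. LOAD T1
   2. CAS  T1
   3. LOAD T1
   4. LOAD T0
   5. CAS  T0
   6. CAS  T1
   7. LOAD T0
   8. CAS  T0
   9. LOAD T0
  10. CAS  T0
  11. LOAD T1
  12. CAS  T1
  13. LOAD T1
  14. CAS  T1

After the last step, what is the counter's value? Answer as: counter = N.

#1 T1 reads 5
#2 T1 CAS(5→6) writes; counter now 6
#3 T1 reads 6
#4 T0 reads 6
#5 T0 CAS(6→7) writes; counter now 7
#6 T1 CAS(6→7) fails; counter now 7
#7 T0 reads 7
#8 T0 CAS(7→8) writes; counter now 8
#9 T0 reads 8
#10 T0 CAS(8→9) writes; counter now 9
#11 T1 reads 9
#12 T1 CAS(9→10) writes; counter now 10
#13 T1 reads 10
#14 T1 CAS(10→11) writes; counter now 11

counter = 11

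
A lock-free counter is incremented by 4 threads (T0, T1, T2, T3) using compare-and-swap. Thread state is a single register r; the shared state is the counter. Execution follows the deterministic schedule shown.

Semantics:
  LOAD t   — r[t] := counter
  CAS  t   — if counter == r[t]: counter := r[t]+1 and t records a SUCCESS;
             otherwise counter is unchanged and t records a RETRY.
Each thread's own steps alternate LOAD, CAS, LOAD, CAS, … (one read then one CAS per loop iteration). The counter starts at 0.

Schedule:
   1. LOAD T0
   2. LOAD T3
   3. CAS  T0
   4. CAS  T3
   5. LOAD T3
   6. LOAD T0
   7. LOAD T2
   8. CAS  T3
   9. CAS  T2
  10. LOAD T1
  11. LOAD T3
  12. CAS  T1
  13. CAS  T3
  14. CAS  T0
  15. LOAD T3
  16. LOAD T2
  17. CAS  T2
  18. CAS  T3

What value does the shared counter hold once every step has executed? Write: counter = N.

T0 LOAD — after: cnt=0, r=0 — load
T3 LOAD — after: cnt=0, r=0 — load
T0 CAS — after: cnt=1, r=0 — ok
T3 CAS — after: cnt=1, r=0 — retry
T3 LOAD — after: cnt=1, r=1 — load
T0 LOAD — after: cnt=1, r=1 — load
T2 LOAD — after: cnt=1, r=1 — load
T3 CAS — after: cnt=2, r=1 — ok
T2 CAS — after: cnt=2, r=1 — retry
T1 LOAD — after: cnt=2, r=2 — load
T3 LOAD — after: cnt=2, r=2 — load
T1 CAS — after: cnt=3, r=2 — ok
T3 CAS — after: cnt=3, r=2 — retry
T0 CAS — after: cnt=3, r=1 — retry
T3 LOAD — after: cnt=3, r=3 — load
T2 LOAD — after: cnt=3, r=3 — load
T2 CAS — after: cnt=4, r=3 — ok
T3 CAS — after: cnt=4, r=3 — retry

counter = 4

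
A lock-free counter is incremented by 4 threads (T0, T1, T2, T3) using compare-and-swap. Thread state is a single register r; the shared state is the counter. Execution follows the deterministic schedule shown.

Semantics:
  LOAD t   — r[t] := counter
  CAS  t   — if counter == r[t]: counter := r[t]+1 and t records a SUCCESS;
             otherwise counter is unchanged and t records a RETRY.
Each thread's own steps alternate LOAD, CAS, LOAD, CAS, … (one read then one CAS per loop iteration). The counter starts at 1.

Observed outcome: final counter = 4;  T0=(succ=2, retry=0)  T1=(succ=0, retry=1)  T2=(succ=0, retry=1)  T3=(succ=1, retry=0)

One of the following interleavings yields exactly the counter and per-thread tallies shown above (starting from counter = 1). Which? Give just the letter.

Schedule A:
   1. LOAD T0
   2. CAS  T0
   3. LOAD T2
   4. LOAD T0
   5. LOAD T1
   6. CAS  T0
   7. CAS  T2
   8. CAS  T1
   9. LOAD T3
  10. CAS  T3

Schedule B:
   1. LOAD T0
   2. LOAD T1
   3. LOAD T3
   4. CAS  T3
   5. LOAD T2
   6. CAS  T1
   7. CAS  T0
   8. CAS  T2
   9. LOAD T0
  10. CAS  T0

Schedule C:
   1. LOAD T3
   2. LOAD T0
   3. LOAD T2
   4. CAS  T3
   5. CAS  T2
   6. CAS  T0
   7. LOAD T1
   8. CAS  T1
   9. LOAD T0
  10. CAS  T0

Tracing schedule A:
T0 LOAD — after: cnt=1, r=1 — load
T0 CAS — after: cnt=2, r=1 — ok
T2 LOAD — after: cnt=2, r=2 — load
T0 LOAD — after: cnt=2, r=2 — load
T1 LOAD — after: cnt=2, r=2 — load
T0 CAS — after: cnt=3, r=2 — ok
T2 CAS — after: cnt=3, r=2 — retry
T1 CAS — after: cnt=3, r=2 — retry
T3 LOAD — after: cnt=3, r=3 — load
T3 CAS — after: cnt=4, r=3 — ok

A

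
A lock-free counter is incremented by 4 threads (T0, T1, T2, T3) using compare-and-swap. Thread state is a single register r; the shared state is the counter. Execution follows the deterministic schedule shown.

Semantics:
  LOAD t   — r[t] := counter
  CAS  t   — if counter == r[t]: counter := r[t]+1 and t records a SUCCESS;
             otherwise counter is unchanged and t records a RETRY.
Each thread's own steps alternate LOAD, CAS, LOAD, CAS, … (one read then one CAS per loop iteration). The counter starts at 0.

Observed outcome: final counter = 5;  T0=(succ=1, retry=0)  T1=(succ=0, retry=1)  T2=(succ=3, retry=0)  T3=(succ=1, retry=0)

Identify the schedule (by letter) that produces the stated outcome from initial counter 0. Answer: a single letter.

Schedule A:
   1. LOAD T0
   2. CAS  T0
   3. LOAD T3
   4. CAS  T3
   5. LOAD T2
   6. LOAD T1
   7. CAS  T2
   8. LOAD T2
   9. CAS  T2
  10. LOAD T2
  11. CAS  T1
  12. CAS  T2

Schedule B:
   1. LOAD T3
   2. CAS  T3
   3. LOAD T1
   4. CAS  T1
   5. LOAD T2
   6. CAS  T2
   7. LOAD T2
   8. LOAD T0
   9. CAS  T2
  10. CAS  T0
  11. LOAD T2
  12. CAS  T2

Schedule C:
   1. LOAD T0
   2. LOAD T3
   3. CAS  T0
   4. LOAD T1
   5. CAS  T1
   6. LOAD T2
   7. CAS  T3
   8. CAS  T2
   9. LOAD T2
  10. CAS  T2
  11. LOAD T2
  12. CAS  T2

A

Run A:
   1) LOAD T0:  M=0  r_T0=0
   2) CAS  T0:  M=1  r_T0=0 ✓
   3) LOAD T3:  M=1  r_T3=1
   4) CAS  T3:  M=2  r_T3=1 ✓
   5) LOAD T2:  M=2  r_T2=2
   6) LOAD T1:  M=2  r_T1=2
   7) CAS  T2:  M=3  r_T2=2 ✓
   8) LOAD T2:  M=3  r_T2=3
   9) CAS  T2:  M=4  r_T2=3 ✓
  10) LOAD T2:  M=4  r_T2=4
  11) CAS  T1:  M=4  r_T1=2 ✗
  12) CAS  T2:  M=5  r_T2=4 ✓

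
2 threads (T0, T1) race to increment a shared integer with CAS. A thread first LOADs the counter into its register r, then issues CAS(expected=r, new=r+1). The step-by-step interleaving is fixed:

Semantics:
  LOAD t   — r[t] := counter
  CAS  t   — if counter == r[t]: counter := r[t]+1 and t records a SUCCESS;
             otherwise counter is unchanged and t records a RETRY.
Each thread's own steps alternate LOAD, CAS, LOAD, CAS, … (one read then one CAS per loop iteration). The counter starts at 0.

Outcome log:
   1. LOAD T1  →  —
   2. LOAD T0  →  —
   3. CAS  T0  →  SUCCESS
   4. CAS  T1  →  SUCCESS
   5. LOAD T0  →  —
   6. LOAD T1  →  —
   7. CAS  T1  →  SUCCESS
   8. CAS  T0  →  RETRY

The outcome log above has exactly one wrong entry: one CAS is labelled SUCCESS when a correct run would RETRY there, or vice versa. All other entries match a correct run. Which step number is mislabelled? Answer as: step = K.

step = 4

Correct run:
1. LOAD T1 → mem=0 r[T1]=0 [LOAD]
2. LOAD T0 → mem=0 r[T0]=0 [LOAD]
3. CAS T0 → mem=1 r[T0]=0 [OK]
4. CAS T1 → mem=1 r[T1]=0 [RETRY]
5. LOAD T0 → mem=1 r[T0]=1 [LOAD]
6. LOAD T1 → mem=1 r[T1]=1 [LOAD]
7. CAS T1 → mem=2 r[T1]=1 [OK]
8. CAS T0 → mem=2 r[T0]=1 [RETRY]
Flip is step 4.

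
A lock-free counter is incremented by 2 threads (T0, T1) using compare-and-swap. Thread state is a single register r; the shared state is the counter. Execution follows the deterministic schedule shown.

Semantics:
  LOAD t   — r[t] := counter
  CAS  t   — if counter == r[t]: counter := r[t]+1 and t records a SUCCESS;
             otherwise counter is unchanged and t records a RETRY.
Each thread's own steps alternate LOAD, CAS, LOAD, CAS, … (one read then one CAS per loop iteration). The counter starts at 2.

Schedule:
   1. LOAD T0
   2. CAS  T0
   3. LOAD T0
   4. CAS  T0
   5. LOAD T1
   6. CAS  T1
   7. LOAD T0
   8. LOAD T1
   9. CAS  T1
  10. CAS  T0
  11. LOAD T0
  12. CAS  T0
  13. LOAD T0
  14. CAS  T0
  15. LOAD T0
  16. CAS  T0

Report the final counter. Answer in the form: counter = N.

counter = 9

[1] T0.load  rd  (counter 2, T0.r 2)
[2] T0.cas  hit  (counter 3, T0.r 2)
[3] T0.load  rd  (counter 3, T0.r 3)
[4] T0.cas  hit  (counter 4, T0.r 3)
[5] T1.load  rd  (counter 4, T1.r 4)
[6] T1.cas  hit  (counter 5, T1.r 4)
[7] T0.load  rd  (counter 5, T0.r 5)
[8] T1.load  rd  (counter 5, T1.r 5)
[9] T1.cas  hit  (counter 6, T1.r 5)
[10] T0.cas  miss  (counter 6, T0.r 5)
[11] T0.load  rd  (counter 6, T0.r 6)
[12] T0.cas  hit  (counter 7, T0.r 6)
[13] T0.load  rd  (counter 7, T0.r 7)
[14] T0.cas  hit  (counter 8, T0.r 7)
[15] T0.load  rd  (counter 8, T0.r 8)
[16] T0.cas  hit  (counter 9, T0.r 8)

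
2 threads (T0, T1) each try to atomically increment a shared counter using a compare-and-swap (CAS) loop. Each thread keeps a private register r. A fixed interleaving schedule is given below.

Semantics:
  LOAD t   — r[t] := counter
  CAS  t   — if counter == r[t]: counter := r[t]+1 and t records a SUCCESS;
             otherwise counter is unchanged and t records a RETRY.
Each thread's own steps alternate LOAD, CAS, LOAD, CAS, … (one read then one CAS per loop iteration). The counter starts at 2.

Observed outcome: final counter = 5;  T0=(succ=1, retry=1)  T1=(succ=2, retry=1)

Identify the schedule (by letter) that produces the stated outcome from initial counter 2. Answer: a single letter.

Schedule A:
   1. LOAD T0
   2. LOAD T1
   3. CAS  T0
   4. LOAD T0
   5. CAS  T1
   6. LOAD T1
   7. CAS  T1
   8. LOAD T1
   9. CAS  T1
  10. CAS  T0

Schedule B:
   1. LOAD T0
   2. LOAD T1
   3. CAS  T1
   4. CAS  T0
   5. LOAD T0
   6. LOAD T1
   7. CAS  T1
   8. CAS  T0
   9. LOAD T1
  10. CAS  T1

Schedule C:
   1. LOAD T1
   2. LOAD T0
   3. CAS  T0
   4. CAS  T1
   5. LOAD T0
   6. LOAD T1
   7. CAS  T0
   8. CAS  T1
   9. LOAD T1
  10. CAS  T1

Run A:
T0 LOAD — after: cnt=2, r=2 — load
T1 LOAD — after: cnt=2, r=2 — load
T0 CAS — after: cnt=3, r=2 — ok
T0 LOAD — after: cnt=3, r=3 — load
T1 CAS — after: cnt=3, r=2 — retry
T1 LOAD — after: cnt=3, r=3 — load
T1 CAS — after: cnt=4, r=3 — ok
T1 LOAD — after: cnt=4, r=4 — load
T1 CAS — after: cnt=5, r=4 — ok
T0 CAS — after: cnt=5, r=3 — retry

A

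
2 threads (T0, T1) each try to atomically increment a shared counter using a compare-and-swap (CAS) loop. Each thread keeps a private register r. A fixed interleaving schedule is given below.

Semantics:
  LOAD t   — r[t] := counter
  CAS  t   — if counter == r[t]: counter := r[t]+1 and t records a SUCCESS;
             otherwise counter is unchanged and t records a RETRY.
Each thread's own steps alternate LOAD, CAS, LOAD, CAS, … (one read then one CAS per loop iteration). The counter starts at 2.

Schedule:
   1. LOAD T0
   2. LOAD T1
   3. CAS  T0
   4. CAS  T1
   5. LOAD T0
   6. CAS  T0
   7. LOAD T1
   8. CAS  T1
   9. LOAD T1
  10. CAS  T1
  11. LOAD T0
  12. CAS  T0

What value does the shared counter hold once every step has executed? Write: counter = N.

[1] T0.load  rd  (counter 2, T0.r 2)
[2] T1.load  rd  (counter 2, T1.r 2)
[3] T0.cas  hit  (counter 3, T0.r 2)
[4] T1.cas  miss  (counter 3, T1.r 2)
[5] T0.load  rd  (counter 3, T0.r 3)
[6] T0.cas  hit  (counter 4, T0.r 3)
[7] T1.load  rd  (counter 4, T1.r 4)
[8] T1.cas  hit  (counter 5, T1.r 4)
[9] T1.load  rd  (counter 5, T1.r 5)
[10] T1.cas  hit  (counter 6, T1.r 5)
[11] T0.load  rd  (counter 6, T0.r 6)
[12] T0.cas  hit  (counter 7, T0.r 6)

counter = 7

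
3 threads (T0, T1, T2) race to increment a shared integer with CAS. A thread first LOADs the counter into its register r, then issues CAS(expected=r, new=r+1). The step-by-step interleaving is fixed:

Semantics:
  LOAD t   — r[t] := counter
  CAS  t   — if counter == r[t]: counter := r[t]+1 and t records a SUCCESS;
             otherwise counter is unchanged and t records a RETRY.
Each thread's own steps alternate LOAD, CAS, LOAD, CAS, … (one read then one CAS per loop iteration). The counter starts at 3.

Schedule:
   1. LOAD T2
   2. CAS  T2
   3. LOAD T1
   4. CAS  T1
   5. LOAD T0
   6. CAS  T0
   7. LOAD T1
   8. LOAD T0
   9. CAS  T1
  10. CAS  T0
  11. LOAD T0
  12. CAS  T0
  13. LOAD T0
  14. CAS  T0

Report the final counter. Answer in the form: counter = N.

#1 T2 reads 3
#2 T2 CAS(3→4) writes; counter now 4
#3 T1 reads 4
#4 T1 CAS(4→5) writes; counter now 5
#5 T0 reads 5
#6 T0 CAS(5→6) writes; counter now 6
#7 T1 reads 6
#8 T0 reads 6
#9 T1 CAS(6→7) writes; counter now 7
#10 T0 CAS(6→7) fails; counter now 7
#11 T0 reads 7
#12 T0 CAS(7→8) writes; counter now 8
#13 T0 reads 8
#14 T0 CAS(8→9) writes; counter now 9

counter = 9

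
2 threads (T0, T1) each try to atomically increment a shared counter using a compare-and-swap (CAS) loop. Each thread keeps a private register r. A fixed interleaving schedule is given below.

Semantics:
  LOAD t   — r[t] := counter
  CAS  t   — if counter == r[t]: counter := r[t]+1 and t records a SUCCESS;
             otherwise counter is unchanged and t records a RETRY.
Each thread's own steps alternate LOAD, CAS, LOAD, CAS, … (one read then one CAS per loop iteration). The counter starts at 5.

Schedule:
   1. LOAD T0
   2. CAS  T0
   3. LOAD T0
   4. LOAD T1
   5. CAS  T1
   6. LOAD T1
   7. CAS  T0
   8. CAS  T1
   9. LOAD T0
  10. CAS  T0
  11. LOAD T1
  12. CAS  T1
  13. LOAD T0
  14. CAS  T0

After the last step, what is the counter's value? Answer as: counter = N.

counter = 11

T0 LOAD — after: cnt=5, r=5 — load
T0 CAS — after: cnt=6, r=5 — ok
T0 LOAD — after: cnt=6, r=6 — load
T1 LOAD — after: cnt=6, r=6 — load
T1 CAS — after: cnt=7, r=6 — ok
T1 LOAD — after: cnt=7, r=7 — load
T0 CAS — after: cnt=7, r=6 — retry
T1 CAS — after: cnt=8, r=7 — ok
T0 LOAD — after: cnt=8, r=8 — load
T0 CAS — after: cnt=9, r=8 — ok
T1 LOAD — after: cnt=9, r=9 — load
T1 CAS — after: cnt=10, r=9 — ok
T0 LOAD — after: cnt=10, r=10 — load
T0 CAS — after: cnt=11, r=10 — ok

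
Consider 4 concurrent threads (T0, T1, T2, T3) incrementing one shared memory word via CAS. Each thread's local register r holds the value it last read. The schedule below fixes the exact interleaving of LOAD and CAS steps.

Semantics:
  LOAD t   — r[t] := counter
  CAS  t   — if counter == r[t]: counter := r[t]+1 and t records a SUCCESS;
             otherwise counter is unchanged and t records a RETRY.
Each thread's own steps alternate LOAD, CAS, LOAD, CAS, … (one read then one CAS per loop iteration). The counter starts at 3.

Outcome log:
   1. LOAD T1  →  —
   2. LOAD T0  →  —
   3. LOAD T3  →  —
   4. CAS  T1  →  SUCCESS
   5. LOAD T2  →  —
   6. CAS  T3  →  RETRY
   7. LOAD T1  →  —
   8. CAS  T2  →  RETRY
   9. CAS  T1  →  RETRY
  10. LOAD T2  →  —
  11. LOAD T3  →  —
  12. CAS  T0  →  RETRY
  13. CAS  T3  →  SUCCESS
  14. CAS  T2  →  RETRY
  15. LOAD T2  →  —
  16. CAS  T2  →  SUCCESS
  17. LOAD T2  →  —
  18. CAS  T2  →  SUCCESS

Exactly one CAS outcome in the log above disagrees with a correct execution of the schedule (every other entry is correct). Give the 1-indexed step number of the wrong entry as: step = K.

Re-executing:
T1 LOAD — after: cnt=3, r=3 — load
T0 LOAD — after: cnt=3, r=3 — load
T3 LOAD — after: cnt=3, r=3 — load
T1 CAS — after: cnt=4, r=3 — ok
T2 LOAD — after: cnt=4, r=4 — load
T3 CAS — after: cnt=4, r=3 — retry
T1 LOAD — after: cnt=4, r=4 — load
T2 CAS — after: cnt=5, r=4 — ok
T1 CAS — after: cnt=5, r=4 — retry
T2 LOAD — after: cnt=5, r=5 — load
T3 LOAD — after: cnt=5, r=5 — load
T0 CAS — after: cnt=5, r=3 — retry
T3 CAS — after: cnt=6, r=5 — ok
T2 CAS — after: cnt=6, r=5 — retry
T2 LOAD — after: cnt=6, r=6 — load
T2 CAS — after: cnt=7, r=6 — ok
T2 LOAD — after: cnt=7, r=7 — load
T2 CAS — after: cnt=8, r=7 — ok
Flip is step 8.

step = 8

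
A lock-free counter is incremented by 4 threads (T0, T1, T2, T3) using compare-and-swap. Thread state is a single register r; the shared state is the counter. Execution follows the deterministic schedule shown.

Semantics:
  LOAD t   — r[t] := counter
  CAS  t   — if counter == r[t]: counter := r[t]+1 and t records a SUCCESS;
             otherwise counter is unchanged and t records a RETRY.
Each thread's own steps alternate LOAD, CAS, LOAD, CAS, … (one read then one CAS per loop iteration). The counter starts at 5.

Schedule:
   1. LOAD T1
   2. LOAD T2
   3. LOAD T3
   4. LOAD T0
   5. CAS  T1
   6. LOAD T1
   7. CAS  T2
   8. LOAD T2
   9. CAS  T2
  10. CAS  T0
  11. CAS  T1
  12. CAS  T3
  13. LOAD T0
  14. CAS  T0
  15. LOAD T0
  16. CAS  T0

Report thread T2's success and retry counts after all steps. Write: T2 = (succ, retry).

T2 = (1, 1)

T1 LOAD — after: cnt=5, r=5 — load
T2 LOAD — after: cnt=5, r=5 — load
T3 LOAD — after: cnt=5, r=5 — load
T0 LOAD — after: cnt=5, r=5 — load
T1 CAS — after: cnt=6, r=5 — ok
T1 LOAD — after: cnt=6, r=6 — load
T2 CAS — after: cnt=6, r=5 — retry
T2 LOAD — after: cnt=6, r=6 — load
T2 CAS — after: cnt=7, r=6 — ok
T0 CAS — after: cnt=7, r=5 — retry
T1 CAS — after: cnt=7, r=6 — retry
T3 CAS — after: cnt=7, r=5 — retry
T0 LOAD — after: cnt=7, r=7 — load
T0 CAS — after: cnt=8, r=7 — ok
T0 LOAD — after: cnt=8, r=8 — load
T0 CAS — after: cnt=9, r=8 — ok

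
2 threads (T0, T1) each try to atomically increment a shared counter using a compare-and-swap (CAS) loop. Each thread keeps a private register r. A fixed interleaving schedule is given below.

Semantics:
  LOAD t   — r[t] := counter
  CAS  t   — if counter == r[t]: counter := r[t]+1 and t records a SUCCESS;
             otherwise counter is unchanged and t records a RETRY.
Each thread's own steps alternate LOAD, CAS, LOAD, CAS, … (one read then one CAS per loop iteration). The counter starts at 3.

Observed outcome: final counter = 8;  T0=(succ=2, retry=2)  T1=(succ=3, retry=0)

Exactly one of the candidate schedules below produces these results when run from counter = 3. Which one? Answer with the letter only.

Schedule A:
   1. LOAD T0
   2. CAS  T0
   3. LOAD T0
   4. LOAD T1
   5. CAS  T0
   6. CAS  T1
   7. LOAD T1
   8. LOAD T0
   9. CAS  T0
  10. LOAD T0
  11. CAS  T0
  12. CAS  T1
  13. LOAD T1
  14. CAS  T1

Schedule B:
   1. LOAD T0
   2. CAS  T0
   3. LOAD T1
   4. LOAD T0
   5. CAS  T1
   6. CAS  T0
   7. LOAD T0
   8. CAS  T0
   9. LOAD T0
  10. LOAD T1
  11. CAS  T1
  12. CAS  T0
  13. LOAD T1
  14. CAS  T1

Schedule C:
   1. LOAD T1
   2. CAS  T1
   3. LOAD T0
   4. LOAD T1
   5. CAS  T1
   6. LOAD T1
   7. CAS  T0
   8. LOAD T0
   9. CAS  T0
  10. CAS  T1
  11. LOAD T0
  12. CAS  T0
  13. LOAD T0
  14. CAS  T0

Tracing schedule B:
step 1: T0 LOAD ⇒ load; ctr=3 reg=3
step 2: T0 CAS ⇒ ok; ctr=4 reg=3
step 3: T1 LOAD ⇒ load; ctr=4 reg=4
step 4: T0 LOAD ⇒ load; ctr=4 reg=4
step 5: T1 CAS ⇒ ok; ctr=5 reg=4
step 6: T0 CAS ⇒ retry; ctr=5 reg=4
step 7: T0 LOAD ⇒ load; ctr=5 reg=5
step 8: T0 CAS ⇒ ok; ctr=6 reg=5
step 9: T0 LOAD ⇒ load; ctr=6 reg=6
step 10: T1 LOAD ⇒ load; ctr=6 reg=6
step 11: T1 CAS ⇒ ok; ctr=7 reg=6
step 12: T0 CAS ⇒ retry; ctr=7 reg=6
step 13: T1 LOAD ⇒ load; ctr=7 reg=7
step 14: T1 CAS ⇒ ok; ctr=8 reg=7

B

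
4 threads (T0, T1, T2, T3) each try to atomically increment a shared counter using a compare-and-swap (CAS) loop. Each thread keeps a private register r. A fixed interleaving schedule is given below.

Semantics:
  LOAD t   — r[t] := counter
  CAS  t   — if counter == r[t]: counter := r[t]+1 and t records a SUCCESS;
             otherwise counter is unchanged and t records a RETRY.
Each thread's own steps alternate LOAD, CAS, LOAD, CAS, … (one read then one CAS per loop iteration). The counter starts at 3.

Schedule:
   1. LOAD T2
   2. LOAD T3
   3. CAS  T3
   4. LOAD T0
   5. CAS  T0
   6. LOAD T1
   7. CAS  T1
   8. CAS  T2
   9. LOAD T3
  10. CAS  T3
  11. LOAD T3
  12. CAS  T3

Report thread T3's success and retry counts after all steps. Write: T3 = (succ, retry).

T3 = (3, 0)

step 1: T2 LOAD ⇒ load; ctr=3 reg=3
step 2: T3 LOAD ⇒ load; ctr=3 reg=3
step 3: T3 CAS ⇒ ok; ctr=4 reg=3
step 4: T0 LOAD ⇒ load; ctr=4 reg=4
step 5: T0 CAS ⇒ ok; ctr=5 reg=4
step 6: T1 LOAD ⇒ load; ctr=5 reg=5
step 7: T1 CAS ⇒ ok; ctr=6 reg=5
step 8: T2 CAS ⇒ retry; ctr=6 reg=3
step 9: T3 LOAD ⇒ load; ctr=6 reg=6
step 10: T3 CAS ⇒ ok; ctr=7 reg=6
step 11: T3 LOAD ⇒ load; ctr=7 reg=7
step 12: T3 CAS ⇒ ok; ctr=8 reg=7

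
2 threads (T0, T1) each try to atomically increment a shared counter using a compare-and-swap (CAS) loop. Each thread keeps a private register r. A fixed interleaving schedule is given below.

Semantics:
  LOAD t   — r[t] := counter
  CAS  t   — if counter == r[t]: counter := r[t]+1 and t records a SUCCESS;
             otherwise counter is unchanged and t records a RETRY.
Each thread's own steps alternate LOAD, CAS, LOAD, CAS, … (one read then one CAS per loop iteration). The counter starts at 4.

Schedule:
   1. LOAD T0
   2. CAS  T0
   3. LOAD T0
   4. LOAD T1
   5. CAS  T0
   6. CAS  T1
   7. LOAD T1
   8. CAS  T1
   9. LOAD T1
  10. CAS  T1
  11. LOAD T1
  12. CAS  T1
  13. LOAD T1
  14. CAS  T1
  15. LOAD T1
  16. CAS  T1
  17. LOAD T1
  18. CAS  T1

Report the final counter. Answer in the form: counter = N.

counter = 12

[1] T0.load  rd  (counter 4, T0.r 4)
[2] T0.cas  hit  (counter 5, T0.r 4)
[3] T0.load  rd  (counter 5, T0.r 5)
[4] T1.load  rd  (counter 5, T1.r 5)
[5] T0.cas  hit  (counter 6, T0.r 5)
[6] T1.cas  miss  (counter 6, T1.r 5)
[7] T1.load  rd  (counter 6, T1.r 6)
[8] T1.cas  hit  (counter 7, T1.r 6)
[9] T1.load  rd  (counter 7, T1.r 7)
[10] T1.cas  hit  (counter 8, T1.r 7)
[11] T1.load  rd  (counter 8, T1.r 8)
[12] T1.cas  hit  (counter 9, T1.r 8)
[13] T1.load  rd  (counter 9, T1.r 9)
[14] T1.cas  hit  (counter 10, T1.r 9)
[15] T1.load  rd  (counter 10, T1.r 10)
[16] T1.cas  hit  (counter 11, T1.r 10)
[17] T1.load  rd  (counter 11, T1.r 11)
[18] T1.cas  hit  (counter 12, T1.r 11)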